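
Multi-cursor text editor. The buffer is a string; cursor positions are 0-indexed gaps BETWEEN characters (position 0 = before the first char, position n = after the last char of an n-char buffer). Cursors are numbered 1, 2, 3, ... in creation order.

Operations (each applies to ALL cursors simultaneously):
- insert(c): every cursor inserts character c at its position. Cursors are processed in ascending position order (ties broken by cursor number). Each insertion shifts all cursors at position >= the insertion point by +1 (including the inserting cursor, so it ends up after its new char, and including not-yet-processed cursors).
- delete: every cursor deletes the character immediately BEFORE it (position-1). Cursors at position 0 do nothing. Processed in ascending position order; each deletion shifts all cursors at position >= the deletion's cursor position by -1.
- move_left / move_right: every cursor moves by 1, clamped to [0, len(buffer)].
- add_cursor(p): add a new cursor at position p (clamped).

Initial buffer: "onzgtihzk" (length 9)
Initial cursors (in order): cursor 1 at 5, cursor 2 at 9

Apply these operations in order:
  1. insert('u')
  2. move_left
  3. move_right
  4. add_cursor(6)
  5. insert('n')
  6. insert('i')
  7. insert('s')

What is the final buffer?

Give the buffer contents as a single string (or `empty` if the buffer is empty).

After op 1 (insert('u')): buffer="onzgtuihzku" (len 11), cursors c1@6 c2@11, authorship .....1....2
After op 2 (move_left): buffer="onzgtuihzku" (len 11), cursors c1@5 c2@10, authorship .....1....2
After op 3 (move_right): buffer="onzgtuihzku" (len 11), cursors c1@6 c2@11, authorship .....1....2
After op 4 (add_cursor(6)): buffer="onzgtuihzku" (len 11), cursors c1@6 c3@6 c2@11, authorship .....1....2
After op 5 (insert('n')): buffer="onzgtunnihzkun" (len 14), cursors c1@8 c3@8 c2@14, authorship .....113....22
After op 6 (insert('i')): buffer="onzgtunniiihzkuni" (len 17), cursors c1@10 c3@10 c2@17, authorship .....11313....222
After op 7 (insert('s')): buffer="onzgtunniissihzkunis" (len 20), cursors c1@12 c3@12 c2@20, authorship .....1131313....2222

Answer: onzgtunniissihzkunis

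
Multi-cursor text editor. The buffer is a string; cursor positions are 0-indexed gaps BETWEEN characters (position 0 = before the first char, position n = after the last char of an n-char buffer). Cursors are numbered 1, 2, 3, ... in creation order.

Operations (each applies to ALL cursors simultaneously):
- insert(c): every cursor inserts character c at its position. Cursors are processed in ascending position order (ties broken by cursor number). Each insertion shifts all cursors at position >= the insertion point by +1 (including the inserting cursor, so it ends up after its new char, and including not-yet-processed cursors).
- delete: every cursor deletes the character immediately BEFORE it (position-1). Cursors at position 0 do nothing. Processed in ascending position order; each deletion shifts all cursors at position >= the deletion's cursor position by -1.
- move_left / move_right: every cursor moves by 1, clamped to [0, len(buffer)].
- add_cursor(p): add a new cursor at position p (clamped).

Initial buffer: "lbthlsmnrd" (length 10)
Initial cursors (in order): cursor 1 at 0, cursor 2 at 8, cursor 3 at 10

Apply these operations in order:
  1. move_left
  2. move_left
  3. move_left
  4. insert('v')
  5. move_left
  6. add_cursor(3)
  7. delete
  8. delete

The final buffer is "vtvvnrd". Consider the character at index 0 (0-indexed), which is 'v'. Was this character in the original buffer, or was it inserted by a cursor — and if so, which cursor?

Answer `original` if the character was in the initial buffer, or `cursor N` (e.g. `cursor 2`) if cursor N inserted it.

After op 1 (move_left): buffer="lbthlsmnrd" (len 10), cursors c1@0 c2@7 c3@9, authorship ..........
After op 2 (move_left): buffer="lbthlsmnrd" (len 10), cursors c1@0 c2@6 c3@8, authorship ..........
After op 3 (move_left): buffer="lbthlsmnrd" (len 10), cursors c1@0 c2@5 c3@7, authorship ..........
After op 4 (insert('v')): buffer="vlbthlvsmvnrd" (len 13), cursors c1@1 c2@7 c3@10, authorship 1.....2..3...
After op 5 (move_left): buffer="vlbthlvsmvnrd" (len 13), cursors c1@0 c2@6 c3@9, authorship 1.....2..3...
After op 6 (add_cursor(3)): buffer="vlbthlvsmvnrd" (len 13), cursors c1@0 c4@3 c2@6 c3@9, authorship 1.....2..3...
After op 7 (delete): buffer="vlthvsvnrd" (len 10), cursors c1@0 c4@2 c2@4 c3@6, authorship 1...2.3...
After op 8 (delete): buffer="vtvvnrd" (len 7), cursors c1@0 c4@1 c2@2 c3@3, authorship 1.23...
Authorship (.=original, N=cursor N): 1 . 2 3 . . .
Index 0: author = 1

Answer: cursor 1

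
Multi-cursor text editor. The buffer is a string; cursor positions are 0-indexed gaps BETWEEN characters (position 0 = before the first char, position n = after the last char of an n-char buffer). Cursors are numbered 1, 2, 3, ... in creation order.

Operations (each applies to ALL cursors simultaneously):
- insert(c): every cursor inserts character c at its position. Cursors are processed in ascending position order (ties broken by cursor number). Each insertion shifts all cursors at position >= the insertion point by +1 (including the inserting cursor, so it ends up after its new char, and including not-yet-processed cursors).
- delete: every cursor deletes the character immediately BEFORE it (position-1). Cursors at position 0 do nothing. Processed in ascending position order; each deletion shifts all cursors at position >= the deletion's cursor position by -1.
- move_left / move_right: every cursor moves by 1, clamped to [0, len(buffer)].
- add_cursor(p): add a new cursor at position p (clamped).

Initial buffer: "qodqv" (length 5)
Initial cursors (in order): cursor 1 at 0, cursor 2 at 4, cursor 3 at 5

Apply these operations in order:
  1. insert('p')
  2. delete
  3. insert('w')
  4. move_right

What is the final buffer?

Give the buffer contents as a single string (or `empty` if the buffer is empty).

Answer: wqodqwvw

Derivation:
After op 1 (insert('p')): buffer="pqodqpvp" (len 8), cursors c1@1 c2@6 c3@8, authorship 1....2.3
After op 2 (delete): buffer="qodqv" (len 5), cursors c1@0 c2@4 c3@5, authorship .....
After op 3 (insert('w')): buffer="wqodqwvw" (len 8), cursors c1@1 c2@6 c3@8, authorship 1....2.3
After op 4 (move_right): buffer="wqodqwvw" (len 8), cursors c1@2 c2@7 c3@8, authorship 1....2.3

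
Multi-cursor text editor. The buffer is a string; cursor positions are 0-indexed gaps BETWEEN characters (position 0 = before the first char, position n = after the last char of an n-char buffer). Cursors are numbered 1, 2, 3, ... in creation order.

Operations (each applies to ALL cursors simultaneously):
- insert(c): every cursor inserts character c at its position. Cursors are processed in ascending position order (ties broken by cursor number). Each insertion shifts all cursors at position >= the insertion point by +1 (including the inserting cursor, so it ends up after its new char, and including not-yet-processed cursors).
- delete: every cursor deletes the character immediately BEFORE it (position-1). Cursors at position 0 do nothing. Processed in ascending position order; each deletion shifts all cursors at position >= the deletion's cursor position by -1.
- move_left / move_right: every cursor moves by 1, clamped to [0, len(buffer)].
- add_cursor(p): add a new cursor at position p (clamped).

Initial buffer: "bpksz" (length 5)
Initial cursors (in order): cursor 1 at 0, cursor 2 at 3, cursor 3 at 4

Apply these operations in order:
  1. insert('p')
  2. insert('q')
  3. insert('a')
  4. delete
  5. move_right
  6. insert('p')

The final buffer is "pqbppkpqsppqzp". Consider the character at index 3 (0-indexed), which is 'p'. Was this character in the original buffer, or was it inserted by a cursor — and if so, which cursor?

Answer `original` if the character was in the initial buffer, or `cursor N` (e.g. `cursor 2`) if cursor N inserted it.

After op 1 (insert('p')): buffer="pbpkpspz" (len 8), cursors c1@1 c2@5 c3@7, authorship 1...2.3.
After op 2 (insert('q')): buffer="pqbpkpqspqz" (len 11), cursors c1@2 c2@7 c3@10, authorship 11...22.33.
After op 3 (insert('a')): buffer="pqabpkpqaspqaz" (len 14), cursors c1@3 c2@9 c3@13, authorship 111...222.333.
After op 4 (delete): buffer="pqbpkpqspqz" (len 11), cursors c1@2 c2@7 c3@10, authorship 11...22.33.
After op 5 (move_right): buffer="pqbpkpqspqz" (len 11), cursors c1@3 c2@8 c3@11, authorship 11...22.33.
After op 6 (insert('p')): buffer="pqbppkpqsppqzp" (len 14), cursors c1@4 c2@10 c3@14, authorship 11.1..22.233.3
Authorship (.=original, N=cursor N): 1 1 . 1 . . 2 2 . 2 3 3 . 3
Index 3: author = 1

Answer: cursor 1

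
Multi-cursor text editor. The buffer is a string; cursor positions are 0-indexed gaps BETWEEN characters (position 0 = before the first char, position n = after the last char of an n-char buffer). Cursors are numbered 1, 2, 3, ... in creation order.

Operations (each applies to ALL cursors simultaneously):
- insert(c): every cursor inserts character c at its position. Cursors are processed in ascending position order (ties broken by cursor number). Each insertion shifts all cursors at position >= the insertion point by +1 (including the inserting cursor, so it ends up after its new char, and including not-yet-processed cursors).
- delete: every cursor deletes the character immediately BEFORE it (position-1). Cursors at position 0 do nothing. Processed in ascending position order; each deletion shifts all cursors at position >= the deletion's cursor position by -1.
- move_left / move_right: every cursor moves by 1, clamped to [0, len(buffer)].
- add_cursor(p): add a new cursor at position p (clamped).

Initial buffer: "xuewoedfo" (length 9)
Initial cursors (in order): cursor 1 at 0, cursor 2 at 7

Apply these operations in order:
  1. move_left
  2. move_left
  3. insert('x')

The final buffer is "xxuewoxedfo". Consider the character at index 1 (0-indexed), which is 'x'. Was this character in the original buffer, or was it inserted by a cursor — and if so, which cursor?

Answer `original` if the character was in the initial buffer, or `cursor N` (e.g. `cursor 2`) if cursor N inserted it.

Answer: original

Derivation:
After op 1 (move_left): buffer="xuewoedfo" (len 9), cursors c1@0 c2@6, authorship .........
After op 2 (move_left): buffer="xuewoedfo" (len 9), cursors c1@0 c2@5, authorship .........
After op 3 (insert('x')): buffer="xxuewoxedfo" (len 11), cursors c1@1 c2@7, authorship 1.....2....
Authorship (.=original, N=cursor N): 1 . . . . . 2 . . . .
Index 1: author = original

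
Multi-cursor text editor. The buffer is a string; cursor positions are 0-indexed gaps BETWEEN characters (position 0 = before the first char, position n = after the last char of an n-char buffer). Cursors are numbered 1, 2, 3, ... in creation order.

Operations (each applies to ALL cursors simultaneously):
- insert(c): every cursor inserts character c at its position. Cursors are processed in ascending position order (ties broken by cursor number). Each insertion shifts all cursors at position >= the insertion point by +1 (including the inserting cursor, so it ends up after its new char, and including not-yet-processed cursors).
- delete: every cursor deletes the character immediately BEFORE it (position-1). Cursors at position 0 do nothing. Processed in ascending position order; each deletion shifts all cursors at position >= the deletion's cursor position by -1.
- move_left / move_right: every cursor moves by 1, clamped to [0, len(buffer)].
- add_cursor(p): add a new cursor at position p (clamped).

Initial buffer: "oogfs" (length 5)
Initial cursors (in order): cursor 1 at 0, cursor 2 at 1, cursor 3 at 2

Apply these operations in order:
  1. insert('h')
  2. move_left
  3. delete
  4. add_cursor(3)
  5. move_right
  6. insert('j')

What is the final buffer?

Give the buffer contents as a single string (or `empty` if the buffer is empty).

After op 1 (insert('h')): buffer="hohohgfs" (len 8), cursors c1@1 c2@3 c3@5, authorship 1.2.3...
After op 2 (move_left): buffer="hohohgfs" (len 8), cursors c1@0 c2@2 c3@4, authorship 1.2.3...
After op 3 (delete): buffer="hhhgfs" (len 6), cursors c1@0 c2@1 c3@2, authorship 123...
After op 4 (add_cursor(3)): buffer="hhhgfs" (len 6), cursors c1@0 c2@1 c3@2 c4@3, authorship 123...
After op 5 (move_right): buffer="hhhgfs" (len 6), cursors c1@1 c2@2 c3@3 c4@4, authorship 123...
After op 6 (insert('j')): buffer="hjhjhjgjfs" (len 10), cursors c1@2 c2@4 c3@6 c4@8, authorship 112233.4..

Answer: hjhjhjgjfs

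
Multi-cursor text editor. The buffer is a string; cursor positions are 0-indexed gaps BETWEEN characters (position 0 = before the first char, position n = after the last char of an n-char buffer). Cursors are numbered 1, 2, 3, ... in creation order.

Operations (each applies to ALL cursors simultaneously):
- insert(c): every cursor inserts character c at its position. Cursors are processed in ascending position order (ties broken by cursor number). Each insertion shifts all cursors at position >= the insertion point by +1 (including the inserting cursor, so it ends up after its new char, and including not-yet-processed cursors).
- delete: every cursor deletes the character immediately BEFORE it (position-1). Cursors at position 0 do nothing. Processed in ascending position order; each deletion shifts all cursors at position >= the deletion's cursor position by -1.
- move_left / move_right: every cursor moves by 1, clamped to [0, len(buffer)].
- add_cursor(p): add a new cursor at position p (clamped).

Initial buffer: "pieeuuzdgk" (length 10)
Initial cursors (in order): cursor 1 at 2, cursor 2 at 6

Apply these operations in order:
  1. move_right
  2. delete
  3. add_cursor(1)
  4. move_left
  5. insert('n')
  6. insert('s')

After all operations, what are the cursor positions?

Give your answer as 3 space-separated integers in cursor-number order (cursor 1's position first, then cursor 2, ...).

After op 1 (move_right): buffer="pieeuuzdgk" (len 10), cursors c1@3 c2@7, authorship ..........
After op 2 (delete): buffer="pieuudgk" (len 8), cursors c1@2 c2@5, authorship ........
After op 3 (add_cursor(1)): buffer="pieuudgk" (len 8), cursors c3@1 c1@2 c2@5, authorship ........
After op 4 (move_left): buffer="pieuudgk" (len 8), cursors c3@0 c1@1 c2@4, authorship ........
After op 5 (insert('n')): buffer="npnieunudgk" (len 11), cursors c3@1 c1@3 c2@7, authorship 3.1...2....
After op 6 (insert('s')): buffer="nspnsieunsudgk" (len 14), cursors c3@2 c1@5 c2@10, authorship 33.11...22....

Answer: 5 10 2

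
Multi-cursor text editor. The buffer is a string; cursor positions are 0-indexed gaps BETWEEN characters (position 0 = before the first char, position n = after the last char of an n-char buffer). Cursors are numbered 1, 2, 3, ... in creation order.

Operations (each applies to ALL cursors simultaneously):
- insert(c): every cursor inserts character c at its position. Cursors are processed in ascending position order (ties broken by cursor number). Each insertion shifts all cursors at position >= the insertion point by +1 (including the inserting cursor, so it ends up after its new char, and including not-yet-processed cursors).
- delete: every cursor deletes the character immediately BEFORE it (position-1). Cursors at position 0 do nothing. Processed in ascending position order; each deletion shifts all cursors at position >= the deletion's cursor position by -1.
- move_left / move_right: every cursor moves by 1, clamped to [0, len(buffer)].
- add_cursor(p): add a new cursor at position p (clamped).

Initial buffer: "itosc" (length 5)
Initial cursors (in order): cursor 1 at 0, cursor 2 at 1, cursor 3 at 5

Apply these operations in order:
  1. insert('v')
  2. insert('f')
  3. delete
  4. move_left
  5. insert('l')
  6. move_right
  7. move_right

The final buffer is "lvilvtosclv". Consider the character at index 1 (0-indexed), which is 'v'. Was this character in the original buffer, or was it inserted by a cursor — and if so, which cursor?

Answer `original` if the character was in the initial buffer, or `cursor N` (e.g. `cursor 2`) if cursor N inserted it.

Answer: cursor 1

Derivation:
After op 1 (insert('v')): buffer="vivtoscv" (len 8), cursors c1@1 c2@3 c3@8, authorship 1.2....3
After op 2 (insert('f')): buffer="vfivftoscvf" (len 11), cursors c1@2 c2@5 c3@11, authorship 11.22....33
After op 3 (delete): buffer="vivtoscv" (len 8), cursors c1@1 c2@3 c3@8, authorship 1.2....3
After op 4 (move_left): buffer="vivtoscv" (len 8), cursors c1@0 c2@2 c3@7, authorship 1.2....3
After op 5 (insert('l')): buffer="lvilvtosclv" (len 11), cursors c1@1 c2@4 c3@10, authorship 11.22....33
After op 6 (move_right): buffer="lvilvtosclv" (len 11), cursors c1@2 c2@5 c3@11, authorship 11.22....33
After op 7 (move_right): buffer="lvilvtosclv" (len 11), cursors c1@3 c2@6 c3@11, authorship 11.22....33
Authorship (.=original, N=cursor N): 1 1 . 2 2 . . . . 3 3
Index 1: author = 1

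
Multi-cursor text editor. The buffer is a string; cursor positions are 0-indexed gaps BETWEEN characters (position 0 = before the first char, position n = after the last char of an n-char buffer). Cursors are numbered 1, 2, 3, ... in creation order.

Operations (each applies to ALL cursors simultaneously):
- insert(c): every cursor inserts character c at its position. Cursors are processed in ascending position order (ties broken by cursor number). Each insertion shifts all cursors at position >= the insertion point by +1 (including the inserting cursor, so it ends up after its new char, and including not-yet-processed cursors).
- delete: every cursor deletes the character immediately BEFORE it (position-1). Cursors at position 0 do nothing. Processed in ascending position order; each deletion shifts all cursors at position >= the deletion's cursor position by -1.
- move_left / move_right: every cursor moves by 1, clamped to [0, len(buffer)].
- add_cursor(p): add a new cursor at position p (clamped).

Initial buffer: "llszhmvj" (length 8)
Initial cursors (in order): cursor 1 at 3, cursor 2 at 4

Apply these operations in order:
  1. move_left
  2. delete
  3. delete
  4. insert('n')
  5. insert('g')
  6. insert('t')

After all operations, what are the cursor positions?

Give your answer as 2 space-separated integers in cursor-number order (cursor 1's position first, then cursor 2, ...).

Answer: 6 6

Derivation:
After op 1 (move_left): buffer="llszhmvj" (len 8), cursors c1@2 c2@3, authorship ........
After op 2 (delete): buffer="lzhmvj" (len 6), cursors c1@1 c2@1, authorship ......
After op 3 (delete): buffer="zhmvj" (len 5), cursors c1@0 c2@0, authorship .....
After op 4 (insert('n')): buffer="nnzhmvj" (len 7), cursors c1@2 c2@2, authorship 12.....
After op 5 (insert('g')): buffer="nnggzhmvj" (len 9), cursors c1@4 c2@4, authorship 1212.....
After op 6 (insert('t')): buffer="nnggttzhmvj" (len 11), cursors c1@6 c2@6, authorship 121212.....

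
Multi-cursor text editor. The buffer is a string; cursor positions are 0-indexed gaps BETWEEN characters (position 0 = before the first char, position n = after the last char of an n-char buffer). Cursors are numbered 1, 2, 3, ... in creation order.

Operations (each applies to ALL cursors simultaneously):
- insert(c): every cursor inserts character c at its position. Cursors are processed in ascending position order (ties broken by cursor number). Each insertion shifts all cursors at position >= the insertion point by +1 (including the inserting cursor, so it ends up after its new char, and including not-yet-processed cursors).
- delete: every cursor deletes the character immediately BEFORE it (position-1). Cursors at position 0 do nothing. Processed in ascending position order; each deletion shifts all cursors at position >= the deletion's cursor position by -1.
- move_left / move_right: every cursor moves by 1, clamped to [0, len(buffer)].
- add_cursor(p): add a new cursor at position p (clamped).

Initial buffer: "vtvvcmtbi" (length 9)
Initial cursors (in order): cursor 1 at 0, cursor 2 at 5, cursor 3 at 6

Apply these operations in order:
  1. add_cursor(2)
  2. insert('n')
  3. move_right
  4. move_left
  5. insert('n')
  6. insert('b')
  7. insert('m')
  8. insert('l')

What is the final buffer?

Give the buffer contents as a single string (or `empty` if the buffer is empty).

Answer: nnbmlvtnnbmlvvcnnbmlmnnbmltbi

Derivation:
After op 1 (add_cursor(2)): buffer="vtvvcmtbi" (len 9), cursors c1@0 c4@2 c2@5 c3@6, authorship .........
After op 2 (insert('n')): buffer="nvtnvvcnmntbi" (len 13), cursors c1@1 c4@4 c2@8 c3@10, authorship 1..4...2.3...
After op 3 (move_right): buffer="nvtnvvcnmntbi" (len 13), cursors c1@2 c4@5 c2@9 c3@11, authorship 1..4...2.3...
After op 4 (move_left): buffer="nvtnvvcnmntbi" (len 13), cursors c1@1 c4@4 c2@8 c3@10, authorship 1..4...2.3...
After op 5 (insert('n')): buffer="nnvtnnvvcnnmnntbi" (len 17), cursors c1@2 c4@6 c2@11 c3@14, authorship 11..44...22.33...
After op 6 (insert('b')): buffer="nnbvtnnbvvcnnbmnnbtbi" (len 21), cursors c1@3 c4@8 c2@14 c3@18, authorship 111..444...222.333...
After op 7 (insert('m')): buffer="nnbmvtnnbmvvcnnbmmnnbmtbi" (len 25), cursors c1@4 c4@10 c2@17 c3@22, authorship 1111..4444...2222.3333...
After op 8 (insert('l')): buffer="nnbmlvtnnbmlvvcnnbmlmnnbmltbi" (len 29), cursors c1@5 c4@12 c2@20 c3@26, authorship 11111..44444...22222.33333...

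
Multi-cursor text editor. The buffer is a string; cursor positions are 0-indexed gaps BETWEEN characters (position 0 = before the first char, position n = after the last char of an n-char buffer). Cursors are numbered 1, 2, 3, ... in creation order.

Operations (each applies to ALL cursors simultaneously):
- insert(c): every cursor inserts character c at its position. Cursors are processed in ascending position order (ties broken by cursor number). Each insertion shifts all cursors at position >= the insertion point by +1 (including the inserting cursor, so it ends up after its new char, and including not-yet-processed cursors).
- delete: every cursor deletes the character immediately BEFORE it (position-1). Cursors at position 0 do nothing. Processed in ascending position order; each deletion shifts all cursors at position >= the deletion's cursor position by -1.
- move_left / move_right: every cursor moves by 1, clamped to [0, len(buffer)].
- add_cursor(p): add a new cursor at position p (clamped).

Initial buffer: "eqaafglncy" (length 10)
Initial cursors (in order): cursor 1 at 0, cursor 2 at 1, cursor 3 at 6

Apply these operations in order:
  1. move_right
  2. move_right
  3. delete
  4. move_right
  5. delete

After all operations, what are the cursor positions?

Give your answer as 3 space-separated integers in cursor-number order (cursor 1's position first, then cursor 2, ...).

After op 1 (move_right): buffer="eqaafglncy" (len 10), cursors c1@1 c2@2 c3@7, authorship ..........
After op 2 (move_right): buffer="eqaafglncy" (len 10), cursors c1@2 c2@3 c3@8, authorship ..........
After op 3 (delete): buffer="eafglcy" (len 7), cursors c1@1 c2@1 c3@5, authorship .......
After op 4 (move_right): buffer="eafglcy" (len 7), cursors c1@2 c2@2 c3@6, authorship .......
After op 5 (delete): buffer="fgly" (len 4), cursors c1@0 c2@0 c3@3, authorship ....

Answer: 0 0 3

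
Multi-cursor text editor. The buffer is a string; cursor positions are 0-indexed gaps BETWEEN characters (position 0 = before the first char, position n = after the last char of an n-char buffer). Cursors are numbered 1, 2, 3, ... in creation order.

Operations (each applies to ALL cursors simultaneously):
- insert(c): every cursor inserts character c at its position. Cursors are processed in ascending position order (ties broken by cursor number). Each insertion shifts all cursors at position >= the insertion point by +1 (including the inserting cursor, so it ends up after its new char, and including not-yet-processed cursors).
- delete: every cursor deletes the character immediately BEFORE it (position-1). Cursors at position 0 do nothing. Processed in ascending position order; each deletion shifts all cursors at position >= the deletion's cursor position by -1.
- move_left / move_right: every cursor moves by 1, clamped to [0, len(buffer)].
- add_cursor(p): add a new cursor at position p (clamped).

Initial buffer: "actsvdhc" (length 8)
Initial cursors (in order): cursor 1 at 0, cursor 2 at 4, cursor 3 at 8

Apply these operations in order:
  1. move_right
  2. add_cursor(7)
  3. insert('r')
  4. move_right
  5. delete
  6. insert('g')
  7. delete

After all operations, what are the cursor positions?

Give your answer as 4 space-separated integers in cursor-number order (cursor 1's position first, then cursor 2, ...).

Answer: 2 6 8 8

Derivation:
After op 1 (move_right): buffer="actsvdhc" (len 8), cursors c1@1 c2@5 c3@8, authorship ........
After op 2 (add_cursor(7)): buffer="actsvdhc" (len 8), cursors c1@1 c2@5 c4@7 c3@8, authorship ........
After op 3 (insert('r')): buffer="arctsvrdhrcr" (len 12), cursors c1@2 c2@7 c4@10 c3@12, authorship .1....2..4.3
After op 4 (move_right): buffer="arctsvrdhrcr" (len 12), cursors c1@3 c2@8 c4@11 c3@12, authorship .1....2..4.3
After op 5 (delete): buffer="artsvrhr" (len 8), cursors c1@2 c2@6 c3@8 c4@8, authorship .1...2.4
After op 6 (insert('g')): buffer="argtsvrghrgg" (len 12), cursors c1@3 c2@8 c3@12 c4@12, authorship .11...22.434
After op 7 (delete): buffer="artsvrhr" (len 8), cursors c1@2 c2@6 c3@8 c4@8, authorship .1...2.4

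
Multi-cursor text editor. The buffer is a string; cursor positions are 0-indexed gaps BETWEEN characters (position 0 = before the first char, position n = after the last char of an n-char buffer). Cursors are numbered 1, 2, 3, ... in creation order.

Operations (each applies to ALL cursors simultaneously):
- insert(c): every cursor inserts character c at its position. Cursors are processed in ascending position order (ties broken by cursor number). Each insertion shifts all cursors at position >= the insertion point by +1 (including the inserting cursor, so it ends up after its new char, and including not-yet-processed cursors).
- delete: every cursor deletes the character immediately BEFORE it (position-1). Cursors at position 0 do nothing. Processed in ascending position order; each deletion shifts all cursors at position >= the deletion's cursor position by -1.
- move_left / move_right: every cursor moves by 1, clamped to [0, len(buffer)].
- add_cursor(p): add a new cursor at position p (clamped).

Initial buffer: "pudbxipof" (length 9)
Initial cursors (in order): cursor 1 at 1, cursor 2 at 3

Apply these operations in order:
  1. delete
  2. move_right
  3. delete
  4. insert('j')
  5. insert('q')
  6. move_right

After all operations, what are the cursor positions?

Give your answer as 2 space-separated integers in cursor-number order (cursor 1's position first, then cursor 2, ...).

Answer: 5 5

Derivation:
After op 1 (delete): buffer="ubxipof" (len 7), cursors c1@0 c2@1, authorship .......
After op 2 (move_right): buffer="ubxipof" (len 7), cursors c1@1 c2@2, authorship .......
After op 3 (delete): buffer="xipof" (len 5), cursors c1@0 c2@0, authorship .....
After op 4 (insert('j')): buffer="jjxipof" (len 7), cursors c1@2 c2@2, authorship 12.....
After op 5 (insert('q')): buffer="jjqqxipof" (len 9), cursors c1@4 c2@4, authorship 1212.....
After op 6 (move_right): buffer="jjqqxipof" (len 9), cursors c1@5 c2@5, authorship 1212.....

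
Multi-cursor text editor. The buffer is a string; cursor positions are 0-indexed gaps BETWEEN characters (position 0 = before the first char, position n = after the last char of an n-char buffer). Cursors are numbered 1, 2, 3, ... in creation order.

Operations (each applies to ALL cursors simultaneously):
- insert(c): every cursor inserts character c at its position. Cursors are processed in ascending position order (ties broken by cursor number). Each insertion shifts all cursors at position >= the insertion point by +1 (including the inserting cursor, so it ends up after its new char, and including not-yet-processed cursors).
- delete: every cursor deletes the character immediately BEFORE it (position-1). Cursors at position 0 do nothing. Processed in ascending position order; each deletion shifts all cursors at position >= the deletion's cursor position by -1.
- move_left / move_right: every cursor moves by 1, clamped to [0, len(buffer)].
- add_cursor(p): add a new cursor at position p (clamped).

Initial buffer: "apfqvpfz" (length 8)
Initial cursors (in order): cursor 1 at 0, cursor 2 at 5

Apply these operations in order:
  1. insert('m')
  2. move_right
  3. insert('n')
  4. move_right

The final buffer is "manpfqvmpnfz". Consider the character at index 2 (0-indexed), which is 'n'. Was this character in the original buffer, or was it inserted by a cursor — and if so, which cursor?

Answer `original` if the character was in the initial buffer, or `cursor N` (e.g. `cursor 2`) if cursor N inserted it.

Answer: cursor 1

Derivation:
After op 1 (insert('m')): buffer="mapfqvmpfz" (len 10), cursors c1@1 c2@7, authorship 1.....2...
After op 2 (move_right): buffer="mapfqvmpfz" (len 10), cursors c1@2 c2@8, authorship 1.....2...
After op 3 (insert('n')): buffer="manpfqvmpnfz" (len 12), cursors c1@3 c2@10, authorship 1.1....2.2..
After op 4 (move_right): buffer="manpfqvmpnfz" (len 12), cursors c1@4 c2@11, authorship 1.1....2.2..
Authorship (.=original, N=cursor N): 1 . 1 . . . . 2 . 2 . .
Index 2: author = 1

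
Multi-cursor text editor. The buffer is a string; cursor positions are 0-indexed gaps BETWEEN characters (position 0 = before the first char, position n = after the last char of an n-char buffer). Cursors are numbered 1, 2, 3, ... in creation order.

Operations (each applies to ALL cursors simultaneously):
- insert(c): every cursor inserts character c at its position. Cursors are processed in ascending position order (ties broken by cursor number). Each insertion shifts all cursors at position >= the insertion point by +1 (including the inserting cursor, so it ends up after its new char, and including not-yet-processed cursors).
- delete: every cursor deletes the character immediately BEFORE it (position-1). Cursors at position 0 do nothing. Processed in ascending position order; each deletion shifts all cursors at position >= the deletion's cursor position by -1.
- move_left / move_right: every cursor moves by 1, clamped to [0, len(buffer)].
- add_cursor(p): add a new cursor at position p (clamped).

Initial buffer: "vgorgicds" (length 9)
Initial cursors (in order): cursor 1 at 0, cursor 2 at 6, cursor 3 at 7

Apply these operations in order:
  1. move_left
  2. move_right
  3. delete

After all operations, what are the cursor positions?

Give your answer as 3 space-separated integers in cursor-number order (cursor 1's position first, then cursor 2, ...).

Answer: 0 4 4

Derivation:
After op 1 (move_left): buffer="vgorgicds" (len 9), cursors c1@0 c2@5 c3@6, authorship .........
After op 2 (move_right): buffer="vgorgicds" (len 9), cursors c1@1 c2@6 c3@7, authorship .........
After op 3 (delete): buffer="gorgds" (len 6), cursors c1@0 c2@4 c3@4, authorship ......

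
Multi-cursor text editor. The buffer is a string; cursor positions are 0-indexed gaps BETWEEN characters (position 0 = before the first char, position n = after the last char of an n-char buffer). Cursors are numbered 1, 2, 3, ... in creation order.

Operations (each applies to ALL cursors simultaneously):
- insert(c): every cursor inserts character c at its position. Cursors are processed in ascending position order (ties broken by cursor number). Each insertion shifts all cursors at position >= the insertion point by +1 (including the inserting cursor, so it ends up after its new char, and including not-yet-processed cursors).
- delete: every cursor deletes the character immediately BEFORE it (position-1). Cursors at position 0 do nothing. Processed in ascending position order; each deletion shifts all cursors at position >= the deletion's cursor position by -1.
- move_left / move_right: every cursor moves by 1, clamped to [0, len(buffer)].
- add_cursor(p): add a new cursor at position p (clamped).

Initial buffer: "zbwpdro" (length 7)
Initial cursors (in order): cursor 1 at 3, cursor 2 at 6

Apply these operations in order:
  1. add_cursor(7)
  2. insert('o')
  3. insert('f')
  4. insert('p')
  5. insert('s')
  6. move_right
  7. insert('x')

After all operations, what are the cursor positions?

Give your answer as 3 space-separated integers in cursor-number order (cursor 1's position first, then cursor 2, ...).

After op 1 (add_cursor(7)): buffer="zbwpdro" (len 7), cursors c1@3 c2@6 c3@7, authorship .......
After op 2 (insert('o')): buffer="zbwopdrooo" (len 10), cursors c1@4 c2@8 c3@10, authorship ...1...2.3
After op 3 (insert('f')): buffer="zbwofpdrofoof" (len 13), cursors c1@5 c2@10 c3@13, authorship ...11...22.33
After op 4 (insert('p')): buffer="zbwofppdrofpoofp" (len 16), cursors c1@6 c2@12 c3@16, authorship ...111...222.333
After op 5 (insert('s')): buffer="zbwofpspdrofpsoofps" (len 19), cursors c1@7 c2@14 c3@19, authorship ...1111...2222.3333
After op 6 (move_right): buffer="zbwofpspdrofpsoofps" (len 19), cursors c1@8 c2@15 c3@19, authorship ...1111...2222.3333
After op 7 (insert('x')): buffer="zbwofpspxdrofpsoxofpsx" (len 22), cursors c1@9 c2@17 c3@22, authorship ...1111.1..2222.233333

Answer: 9 17 22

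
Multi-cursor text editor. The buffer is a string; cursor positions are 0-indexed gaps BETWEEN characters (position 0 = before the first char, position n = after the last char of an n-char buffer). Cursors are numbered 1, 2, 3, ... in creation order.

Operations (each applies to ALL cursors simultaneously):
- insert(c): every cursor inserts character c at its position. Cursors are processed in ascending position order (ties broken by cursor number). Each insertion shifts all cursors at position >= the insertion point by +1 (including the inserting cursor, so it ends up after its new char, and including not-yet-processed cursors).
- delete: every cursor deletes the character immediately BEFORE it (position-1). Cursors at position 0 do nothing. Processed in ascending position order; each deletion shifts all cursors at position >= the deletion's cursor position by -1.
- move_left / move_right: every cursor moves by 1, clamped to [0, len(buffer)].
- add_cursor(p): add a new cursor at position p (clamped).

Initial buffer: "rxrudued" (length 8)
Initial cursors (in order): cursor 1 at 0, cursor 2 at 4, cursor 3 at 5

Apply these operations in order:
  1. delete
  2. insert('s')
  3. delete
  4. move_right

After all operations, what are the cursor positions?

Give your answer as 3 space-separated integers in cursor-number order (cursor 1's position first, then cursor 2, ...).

After op 1 (delete): buffer="rxrued" (len 6), cursors c1@0 c2@3 c3@3, authorship ......
After op 2 (insert('s')): buffer="srxrssued" (len 9), cursors c1@1 c2@6 c3@6, authorship 1...23...
After op 3 (delete): buffer="rxrued" (len 6), cursors c1@0 c2@3 c3@3, authorship ......
After op 4 (move_right): buffer="rxrued" (len 6), cursors c1@1 c2@4 c3@4, authorship ......

Answer: 1 4 4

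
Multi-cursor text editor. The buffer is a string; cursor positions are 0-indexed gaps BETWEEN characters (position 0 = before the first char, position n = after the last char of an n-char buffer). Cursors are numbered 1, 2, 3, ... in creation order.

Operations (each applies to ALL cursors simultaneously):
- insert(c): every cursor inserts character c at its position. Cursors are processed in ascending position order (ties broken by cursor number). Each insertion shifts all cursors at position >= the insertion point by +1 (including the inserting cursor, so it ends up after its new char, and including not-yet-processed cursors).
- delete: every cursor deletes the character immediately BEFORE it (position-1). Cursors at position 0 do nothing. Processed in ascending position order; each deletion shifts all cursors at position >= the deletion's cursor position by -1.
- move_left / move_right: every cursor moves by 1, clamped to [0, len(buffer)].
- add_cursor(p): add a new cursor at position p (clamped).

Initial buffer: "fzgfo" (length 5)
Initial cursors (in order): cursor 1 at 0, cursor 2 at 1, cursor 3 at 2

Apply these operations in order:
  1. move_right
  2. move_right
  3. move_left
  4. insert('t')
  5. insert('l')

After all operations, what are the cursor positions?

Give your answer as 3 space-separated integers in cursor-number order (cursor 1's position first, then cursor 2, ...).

Answer: 3 6 9

Derivation:
After op 1 (move_right): buffer="fzgfo" (len 5), cursors c1@1 c2@2 c3@3, authorship .....
After op 2 (move_right): buffer="fzgfo" (len 5), cursors c1@2 c2@3 c3@4, authorship .....
After op 3 (move_left): buffer="fzgfo" (len 5), cursors c1@1 c2@2 c3@3, authorship .....
After op 4 (insert('t')): buffer="ftztgtfo" (len 8), cursors c1@2 c2@4 c3@6, authorship .1.2.3..
After op 5 (insert('l')): buffer="ftlztlgtlfo" (len 11), cursors c1@3 c2@6 c3@9, authorship .11.22.33..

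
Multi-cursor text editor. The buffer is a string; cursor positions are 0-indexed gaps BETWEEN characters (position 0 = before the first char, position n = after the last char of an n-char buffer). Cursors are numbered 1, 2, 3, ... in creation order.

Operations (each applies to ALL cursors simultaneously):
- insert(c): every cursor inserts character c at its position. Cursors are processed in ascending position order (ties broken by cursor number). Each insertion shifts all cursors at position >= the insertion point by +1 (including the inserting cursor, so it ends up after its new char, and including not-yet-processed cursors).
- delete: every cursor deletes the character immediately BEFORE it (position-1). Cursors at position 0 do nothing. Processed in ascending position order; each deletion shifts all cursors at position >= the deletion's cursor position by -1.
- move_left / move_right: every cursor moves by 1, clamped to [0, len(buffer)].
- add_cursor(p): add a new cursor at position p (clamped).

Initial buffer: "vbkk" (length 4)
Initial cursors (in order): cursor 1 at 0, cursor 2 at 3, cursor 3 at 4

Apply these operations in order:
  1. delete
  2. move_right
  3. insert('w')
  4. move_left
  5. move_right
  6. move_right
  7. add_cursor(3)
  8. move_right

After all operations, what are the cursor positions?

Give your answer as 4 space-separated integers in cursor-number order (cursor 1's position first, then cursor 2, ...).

Answer: 4 5 5 4

Derivation:
After op 1 (delete): buffer="vb" (len 2), cursors c1@0 c2@2 c3@2, authorship ..
After op 2 (move_right): buffer="vb" (len 2), cursors c1@1 c2@2 c3@2, authorship ..
After op 3 (insert('w')): buffer="vwbww" (len 5), cursors c1@2 c2@5 c3@5, authorship .1.23
After op 4 (move_left): buffer="vwbww" (len 5), cursors c1@1 c2@4 c3@4, authorship .1.23
After op 5 (move_right): buffer="vwbww" (len 5), cursors c1@2 c2@5 c3@5, authorship .1.23
After op 6 (move_right): buffer="vwbww" (len 5), cursors c1@3 c2@5 c3@5, authorship .1.23
After op 7 (add_cursor(3)): buffer="vwbww" (len 5), cursors c1@3 c4@3 c2@5 c3@5, authorship .1.23
After op 8 (move_right): buffer="vwbww" (len 5), cursors c1@4 c4@4 c2@5 c3@5, authorship .1.23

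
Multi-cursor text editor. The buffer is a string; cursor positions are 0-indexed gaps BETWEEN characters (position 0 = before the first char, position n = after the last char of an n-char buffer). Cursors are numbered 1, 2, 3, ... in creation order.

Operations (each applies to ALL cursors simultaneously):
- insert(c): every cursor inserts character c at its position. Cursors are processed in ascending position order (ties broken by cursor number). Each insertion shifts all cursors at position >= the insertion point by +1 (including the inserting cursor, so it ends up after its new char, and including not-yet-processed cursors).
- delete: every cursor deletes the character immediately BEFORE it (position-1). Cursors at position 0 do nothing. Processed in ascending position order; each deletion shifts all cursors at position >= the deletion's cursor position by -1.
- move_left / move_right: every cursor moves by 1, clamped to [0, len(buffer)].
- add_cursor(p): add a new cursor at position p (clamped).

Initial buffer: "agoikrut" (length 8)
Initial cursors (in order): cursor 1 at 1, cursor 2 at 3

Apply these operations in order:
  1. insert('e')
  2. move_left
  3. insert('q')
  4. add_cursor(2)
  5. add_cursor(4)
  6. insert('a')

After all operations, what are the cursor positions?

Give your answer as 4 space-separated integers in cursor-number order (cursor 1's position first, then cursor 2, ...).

Answer: 4 10 4 7

Derivation:
After op 1 (insert('e')): buffer="aegoeikrut" (len 10), cursors c1@2 c2@5, authorship .1..2.....
After op 2 (move_left): buffer="aegoeikrut" (len 10), cursors c1@1 c2@4, authorship .1..2.....
After op 3 (insert('q')): buffer="aqegoqeikrut" (len 12), cursors c1@2 c2@6, authorship .11..22.....
After op 4 (add_cursor(2)): buffer="aqegoqeikrut" (len 12), cursors c1@2 c3@2 c2@6, authorship .11..22.....
After op 5 (add_cursor(4)): buffer="aqegoqeikrut" (len 12), cursors c1@2 c3@2 c4@4 c2@6, authorship .11..22.....
After op 6 (insert('a')): buffer="aqaaegaoqaeikrut" (len 16), cursors c1@4 c3@4 c4@7 c2@10, authorship .1131.4.222.....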